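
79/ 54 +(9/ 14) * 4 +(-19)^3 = -6854.97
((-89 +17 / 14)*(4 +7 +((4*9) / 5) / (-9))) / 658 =-62679 / 46060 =-1.36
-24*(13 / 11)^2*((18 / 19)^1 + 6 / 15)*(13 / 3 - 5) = 346112 / 11495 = 30.11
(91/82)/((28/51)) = 663/328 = 2.02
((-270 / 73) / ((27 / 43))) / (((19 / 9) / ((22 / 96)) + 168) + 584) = -1419 / 183376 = -0.01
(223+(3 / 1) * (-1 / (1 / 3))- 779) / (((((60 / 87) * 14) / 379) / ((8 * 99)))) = -122956317 / 7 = -17565188.14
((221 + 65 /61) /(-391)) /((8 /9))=-60957 /95404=-0.64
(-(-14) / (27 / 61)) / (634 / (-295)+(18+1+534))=251930 / 4387527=0.06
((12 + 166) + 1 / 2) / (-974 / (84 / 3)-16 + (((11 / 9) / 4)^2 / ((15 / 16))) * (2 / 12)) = -9108855 / 2590748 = -3.52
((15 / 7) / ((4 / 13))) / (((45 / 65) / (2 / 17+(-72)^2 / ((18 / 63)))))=182521.18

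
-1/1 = -1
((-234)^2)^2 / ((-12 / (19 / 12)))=-395598411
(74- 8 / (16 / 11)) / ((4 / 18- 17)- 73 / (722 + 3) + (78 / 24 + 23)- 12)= -26.06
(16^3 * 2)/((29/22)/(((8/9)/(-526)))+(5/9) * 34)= -6488064/602827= -10.76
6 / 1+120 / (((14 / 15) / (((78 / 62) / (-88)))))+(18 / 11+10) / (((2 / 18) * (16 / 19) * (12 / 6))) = 66.34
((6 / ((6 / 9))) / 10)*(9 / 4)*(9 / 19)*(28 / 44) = 5103 / 8360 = 0.61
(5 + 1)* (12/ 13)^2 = 864/ 169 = 5.11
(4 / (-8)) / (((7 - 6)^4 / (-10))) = 5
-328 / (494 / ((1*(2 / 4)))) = -82 / 247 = -0.33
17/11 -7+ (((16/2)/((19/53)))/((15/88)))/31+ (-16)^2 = 24759692/97185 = 254.77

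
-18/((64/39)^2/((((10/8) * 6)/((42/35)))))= -342225/8192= -41.78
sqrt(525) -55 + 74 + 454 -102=5 * sqrt(21) + 371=393.91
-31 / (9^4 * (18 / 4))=-62 / 59049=-0.00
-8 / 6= -4 / 3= -1.33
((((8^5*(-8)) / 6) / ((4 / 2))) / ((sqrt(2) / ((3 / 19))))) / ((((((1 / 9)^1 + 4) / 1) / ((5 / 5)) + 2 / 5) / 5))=-7372800*sqrt(2) / 3857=-2703.32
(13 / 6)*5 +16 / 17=1201 / 102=11.77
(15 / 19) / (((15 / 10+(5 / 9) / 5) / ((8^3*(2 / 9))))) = 30720 / 551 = 55.75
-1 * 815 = -815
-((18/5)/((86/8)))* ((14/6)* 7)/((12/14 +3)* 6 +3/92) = -252448/1069625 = -0.24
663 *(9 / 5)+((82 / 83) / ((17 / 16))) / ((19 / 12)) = 1193.99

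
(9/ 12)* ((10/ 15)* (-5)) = -2.50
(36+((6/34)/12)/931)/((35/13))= 29628157/2215780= 13.37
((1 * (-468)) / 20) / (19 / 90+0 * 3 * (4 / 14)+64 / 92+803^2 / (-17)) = 823446 / 1334722721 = 0.00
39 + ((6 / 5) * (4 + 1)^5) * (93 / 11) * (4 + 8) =4185429 / 11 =380493.55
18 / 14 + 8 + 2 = 79 / 7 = 11.29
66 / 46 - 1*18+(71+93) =3391 / 23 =147.43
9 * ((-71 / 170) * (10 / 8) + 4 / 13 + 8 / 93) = -63309 / 54808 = -1.16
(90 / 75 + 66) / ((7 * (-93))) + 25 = 3859 / 155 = 24.90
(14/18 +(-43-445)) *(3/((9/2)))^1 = -8770/27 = -324.81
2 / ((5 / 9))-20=-82 / 5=-16.40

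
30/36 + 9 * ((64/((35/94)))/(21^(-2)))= 20466457/30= 682215.23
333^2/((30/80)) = 295704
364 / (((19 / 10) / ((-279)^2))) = 283341240 / 19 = 14912696.84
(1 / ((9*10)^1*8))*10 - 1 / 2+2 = 109 / 72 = 1.51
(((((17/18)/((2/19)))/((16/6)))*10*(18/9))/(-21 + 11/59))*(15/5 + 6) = -285855/9824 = -29.10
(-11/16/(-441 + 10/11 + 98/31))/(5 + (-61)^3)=-3751/541085362688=-0.00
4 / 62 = 2 / 31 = 0.06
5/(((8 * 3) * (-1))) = -5/24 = -0.21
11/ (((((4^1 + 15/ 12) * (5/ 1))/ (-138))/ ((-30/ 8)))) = 1518/ 7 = 216.86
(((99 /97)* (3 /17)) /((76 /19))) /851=297 /5613196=0.00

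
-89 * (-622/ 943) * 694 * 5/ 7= 192092260/ 6601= 29100.48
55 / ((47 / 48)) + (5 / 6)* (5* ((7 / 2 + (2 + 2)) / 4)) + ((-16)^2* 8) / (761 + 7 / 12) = 66.67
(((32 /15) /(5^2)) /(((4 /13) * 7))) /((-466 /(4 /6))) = -104 /1834875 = -0.00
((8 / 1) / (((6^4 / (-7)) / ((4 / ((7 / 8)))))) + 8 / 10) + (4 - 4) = 244 / 405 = 0.60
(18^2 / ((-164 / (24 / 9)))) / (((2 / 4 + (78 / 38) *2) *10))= -4104 / 35875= -0.11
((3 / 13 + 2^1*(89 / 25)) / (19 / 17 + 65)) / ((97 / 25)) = 40613 / 1417364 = 0.03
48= 48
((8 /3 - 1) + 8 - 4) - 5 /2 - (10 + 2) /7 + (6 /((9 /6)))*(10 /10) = 229 /42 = 5.45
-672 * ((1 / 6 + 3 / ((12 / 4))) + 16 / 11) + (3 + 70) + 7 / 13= -241372 / 143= -1687.92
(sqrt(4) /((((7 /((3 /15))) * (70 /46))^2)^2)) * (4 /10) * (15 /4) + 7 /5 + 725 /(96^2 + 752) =4722569925402627 /3206670556250000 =1.47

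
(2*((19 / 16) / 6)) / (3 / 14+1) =133 / 408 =0.33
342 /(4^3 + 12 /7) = 5.20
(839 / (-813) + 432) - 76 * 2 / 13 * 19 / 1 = 2206957 / 10569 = 208.81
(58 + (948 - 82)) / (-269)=-924 / 269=-3.43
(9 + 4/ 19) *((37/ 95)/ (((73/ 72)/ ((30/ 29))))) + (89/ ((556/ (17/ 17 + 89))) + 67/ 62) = 63053726758/ 3293097233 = 19.15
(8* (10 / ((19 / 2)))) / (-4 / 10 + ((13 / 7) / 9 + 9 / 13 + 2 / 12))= 12.66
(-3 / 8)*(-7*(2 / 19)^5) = 0.00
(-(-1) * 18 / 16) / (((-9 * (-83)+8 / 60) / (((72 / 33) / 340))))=81 / 8382836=0.00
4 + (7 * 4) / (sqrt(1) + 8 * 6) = 4.57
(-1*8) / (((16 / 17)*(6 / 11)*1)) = -187 / 12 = -15.58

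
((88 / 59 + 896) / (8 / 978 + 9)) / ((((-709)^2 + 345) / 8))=103574112 / 65366971135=0.00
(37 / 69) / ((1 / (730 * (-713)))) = -837310 / 3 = -279103.33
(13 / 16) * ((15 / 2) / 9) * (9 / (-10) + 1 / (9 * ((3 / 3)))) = -923 / 1728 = -0.53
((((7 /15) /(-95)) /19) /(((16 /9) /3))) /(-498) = 21 /23970400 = 0.00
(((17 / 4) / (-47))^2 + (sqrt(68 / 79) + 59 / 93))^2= 2112173 * sqrt(1343) / 64918092 + 1087134223520743 / 853540996237056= 2.47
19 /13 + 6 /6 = 32 /13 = 2.46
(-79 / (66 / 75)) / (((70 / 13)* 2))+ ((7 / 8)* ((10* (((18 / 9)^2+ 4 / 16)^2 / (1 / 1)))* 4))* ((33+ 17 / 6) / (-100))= -234.87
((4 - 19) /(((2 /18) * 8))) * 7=-945 /8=-118.12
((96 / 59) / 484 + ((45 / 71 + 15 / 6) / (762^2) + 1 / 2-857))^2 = 733586.48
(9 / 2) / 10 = 9 / 20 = 0.45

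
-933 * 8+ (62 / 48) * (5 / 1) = -7457.54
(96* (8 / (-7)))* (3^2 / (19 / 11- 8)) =25344 / 161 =157.42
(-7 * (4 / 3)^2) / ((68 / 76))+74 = 9194 / 153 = 60.09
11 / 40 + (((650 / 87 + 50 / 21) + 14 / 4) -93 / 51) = 1629381 / 138040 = 11.80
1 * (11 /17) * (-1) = -11 /17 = -0.65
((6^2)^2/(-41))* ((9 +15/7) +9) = -182736/287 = -636.71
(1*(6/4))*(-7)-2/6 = -65/6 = -10.83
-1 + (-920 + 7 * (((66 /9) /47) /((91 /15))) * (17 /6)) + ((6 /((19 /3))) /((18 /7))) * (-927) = -43952239 /34827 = -1262.02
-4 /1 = -4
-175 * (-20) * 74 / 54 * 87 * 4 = 15022000 / 9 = 1669111.11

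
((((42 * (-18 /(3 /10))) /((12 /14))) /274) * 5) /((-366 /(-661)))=-809725 /8357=-96.89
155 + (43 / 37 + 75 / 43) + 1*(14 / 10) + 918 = 8569972 / 7955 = 1077.31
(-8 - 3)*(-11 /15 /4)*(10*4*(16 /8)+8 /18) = 21901 /135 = 162.23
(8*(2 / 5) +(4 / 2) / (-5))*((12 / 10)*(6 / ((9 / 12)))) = 672 / 25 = 26.88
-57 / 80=-0.71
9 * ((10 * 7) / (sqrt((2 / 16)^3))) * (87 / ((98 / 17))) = 215138.25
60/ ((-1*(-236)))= 0.25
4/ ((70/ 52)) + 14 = 594/ 35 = 16.97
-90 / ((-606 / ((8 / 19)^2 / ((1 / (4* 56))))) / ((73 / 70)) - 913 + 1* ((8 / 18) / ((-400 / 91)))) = 756864000 / 7801870979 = 0.10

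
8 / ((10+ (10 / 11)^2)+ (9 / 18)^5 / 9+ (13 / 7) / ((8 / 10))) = 1951488 / 3208087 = 0.61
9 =9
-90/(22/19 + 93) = -1710/1789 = -0.96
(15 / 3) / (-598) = -5 / 598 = -0.01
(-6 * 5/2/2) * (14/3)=-35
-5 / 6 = -0.83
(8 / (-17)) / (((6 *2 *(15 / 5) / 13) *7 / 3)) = -26 / 357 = -0.07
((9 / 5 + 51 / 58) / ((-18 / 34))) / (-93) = 0.05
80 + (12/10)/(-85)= 33994/425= 79.99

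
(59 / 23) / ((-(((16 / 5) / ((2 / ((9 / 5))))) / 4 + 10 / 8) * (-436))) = 1475 / 493879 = 0.00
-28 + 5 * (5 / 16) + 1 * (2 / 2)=-25.44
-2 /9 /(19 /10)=-20 /171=-0.12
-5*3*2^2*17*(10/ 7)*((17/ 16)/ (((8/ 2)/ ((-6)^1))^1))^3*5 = 845650125/ 28672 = 29493.94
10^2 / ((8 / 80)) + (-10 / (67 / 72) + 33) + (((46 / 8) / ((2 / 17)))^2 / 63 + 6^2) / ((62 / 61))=18339715015 / 16748928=1094.98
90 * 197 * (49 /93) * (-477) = -138134430 /31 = -4455949.35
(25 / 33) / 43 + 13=18472 / 1419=13.02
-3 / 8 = -0.38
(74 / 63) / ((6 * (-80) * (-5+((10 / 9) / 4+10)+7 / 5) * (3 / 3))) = -37 / 100968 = -0.00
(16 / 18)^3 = 512 / 729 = 0.70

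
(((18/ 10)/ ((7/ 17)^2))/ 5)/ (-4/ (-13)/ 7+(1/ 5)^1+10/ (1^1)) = 33813/ 163135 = 0.21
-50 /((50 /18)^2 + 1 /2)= -8100 /1331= -6.09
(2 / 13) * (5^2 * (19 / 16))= 4.57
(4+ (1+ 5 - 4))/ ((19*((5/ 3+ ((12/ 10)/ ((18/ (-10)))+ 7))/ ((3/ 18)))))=1/ 152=0.01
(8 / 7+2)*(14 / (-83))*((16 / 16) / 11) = -0.05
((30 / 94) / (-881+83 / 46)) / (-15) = 46 / 1900821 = 0.00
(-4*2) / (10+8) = -4 / 9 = -0.44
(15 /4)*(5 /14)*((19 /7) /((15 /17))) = 1615 /392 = 4.12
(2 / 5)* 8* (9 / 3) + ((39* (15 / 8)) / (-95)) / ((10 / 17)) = 12603 / 1520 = 8.29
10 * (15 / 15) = 10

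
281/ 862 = 0.33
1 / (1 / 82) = 82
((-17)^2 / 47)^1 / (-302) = -289 / 14194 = -0.02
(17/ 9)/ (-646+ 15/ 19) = -323/ 110331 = -0.00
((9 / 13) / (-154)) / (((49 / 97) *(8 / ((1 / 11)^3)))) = -873 / 1044547504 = -0.00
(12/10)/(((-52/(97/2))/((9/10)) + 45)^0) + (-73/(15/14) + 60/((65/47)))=-4592/195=-23.55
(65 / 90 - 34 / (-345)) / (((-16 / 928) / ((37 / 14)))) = -1823027 / 14490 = -125.81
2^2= 4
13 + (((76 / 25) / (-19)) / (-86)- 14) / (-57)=14239 / 1075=13.25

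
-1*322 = -322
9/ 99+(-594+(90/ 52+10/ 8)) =-338011/ 572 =-590.93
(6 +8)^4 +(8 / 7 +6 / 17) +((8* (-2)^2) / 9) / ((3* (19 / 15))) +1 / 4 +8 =3127778165 / 81396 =38426.68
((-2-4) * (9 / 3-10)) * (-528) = -22176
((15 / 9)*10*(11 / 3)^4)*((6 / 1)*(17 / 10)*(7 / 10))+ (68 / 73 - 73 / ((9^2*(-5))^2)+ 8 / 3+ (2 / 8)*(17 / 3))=21514.63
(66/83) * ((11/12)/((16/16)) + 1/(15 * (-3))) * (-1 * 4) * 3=-3542/415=-8.53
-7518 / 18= -417.67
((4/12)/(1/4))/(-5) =-4/15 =-0.27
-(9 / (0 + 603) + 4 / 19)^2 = -82369 / 1620529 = -0.05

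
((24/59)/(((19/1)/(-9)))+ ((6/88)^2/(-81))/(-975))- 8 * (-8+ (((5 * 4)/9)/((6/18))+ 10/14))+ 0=634505422247/133307974800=4.76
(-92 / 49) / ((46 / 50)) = -100 / 49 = -2.04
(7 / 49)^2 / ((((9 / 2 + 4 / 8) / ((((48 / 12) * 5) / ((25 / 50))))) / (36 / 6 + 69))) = 12.24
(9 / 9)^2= 1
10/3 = 3.33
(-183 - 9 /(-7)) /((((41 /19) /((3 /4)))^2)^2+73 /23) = -308826365256 /121860681887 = -2.53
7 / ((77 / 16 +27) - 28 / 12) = 336 / 1415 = 0.24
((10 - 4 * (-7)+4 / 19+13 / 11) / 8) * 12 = 59.09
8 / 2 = 4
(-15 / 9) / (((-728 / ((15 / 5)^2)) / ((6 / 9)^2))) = 5 / 546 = 0.01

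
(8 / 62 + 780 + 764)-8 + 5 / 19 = 1536.39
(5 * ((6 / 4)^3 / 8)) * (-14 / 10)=-189 / 64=-2.95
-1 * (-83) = 83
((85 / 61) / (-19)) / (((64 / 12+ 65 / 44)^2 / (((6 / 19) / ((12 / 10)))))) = -7405200 / 17797394221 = -0.00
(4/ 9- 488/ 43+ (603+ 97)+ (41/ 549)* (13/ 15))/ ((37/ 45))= 244035119/ 291153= 838.17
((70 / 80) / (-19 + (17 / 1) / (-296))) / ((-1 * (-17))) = -259 / 95897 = -0.00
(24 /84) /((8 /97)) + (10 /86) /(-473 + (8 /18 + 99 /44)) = 70614161 /20384924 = 3.46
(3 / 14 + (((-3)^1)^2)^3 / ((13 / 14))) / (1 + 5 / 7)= 47641 / 104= 458.09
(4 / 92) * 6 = 6 / 23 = 0.26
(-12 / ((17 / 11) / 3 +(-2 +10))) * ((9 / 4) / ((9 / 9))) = -891 / 281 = -3.17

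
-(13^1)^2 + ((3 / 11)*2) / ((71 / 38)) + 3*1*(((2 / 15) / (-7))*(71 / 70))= -161462676 / 956725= -168.77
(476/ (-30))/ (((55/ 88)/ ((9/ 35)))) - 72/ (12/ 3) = -3066/ 125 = -24.53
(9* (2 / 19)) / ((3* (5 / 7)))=42 / 95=0.44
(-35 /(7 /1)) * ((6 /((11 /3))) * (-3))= 270 /11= 24.55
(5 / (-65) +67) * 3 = 2610 / 13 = 200.77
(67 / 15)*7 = 469 / 15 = 31.27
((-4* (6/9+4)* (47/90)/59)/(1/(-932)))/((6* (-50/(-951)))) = 97201076/199125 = 488.14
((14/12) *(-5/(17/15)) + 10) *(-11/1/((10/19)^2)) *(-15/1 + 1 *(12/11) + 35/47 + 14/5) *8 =18774888/1175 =15978.63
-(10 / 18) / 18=-5 / 162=-0.03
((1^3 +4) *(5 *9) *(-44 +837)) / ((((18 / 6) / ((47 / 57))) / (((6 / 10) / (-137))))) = -559065 / 2603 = -214.78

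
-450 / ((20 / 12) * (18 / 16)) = -240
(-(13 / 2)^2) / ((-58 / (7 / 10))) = 1183 / 2320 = 0.51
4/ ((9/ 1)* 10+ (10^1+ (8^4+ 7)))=4/ 4203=0.00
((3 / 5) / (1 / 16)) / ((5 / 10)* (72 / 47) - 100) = -282 / 2915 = -0.10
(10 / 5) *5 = 10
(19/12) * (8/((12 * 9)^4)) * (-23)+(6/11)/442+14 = 14.00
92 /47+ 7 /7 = 139 /47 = 2.96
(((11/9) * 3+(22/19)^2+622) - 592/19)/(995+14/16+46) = 1032488/1805361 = 0.57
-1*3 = -3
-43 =-43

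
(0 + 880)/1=880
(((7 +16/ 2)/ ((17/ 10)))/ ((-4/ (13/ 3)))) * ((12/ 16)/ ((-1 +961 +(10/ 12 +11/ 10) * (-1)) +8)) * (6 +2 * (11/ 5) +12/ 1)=-40950/ 246347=-0.17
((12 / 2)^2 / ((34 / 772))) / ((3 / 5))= 23160 / 17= 1362.35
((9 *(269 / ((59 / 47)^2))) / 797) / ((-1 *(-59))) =5347989 / 163687063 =0.03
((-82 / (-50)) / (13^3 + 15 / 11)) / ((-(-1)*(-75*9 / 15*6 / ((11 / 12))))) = -4961 / 1958742000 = -0.00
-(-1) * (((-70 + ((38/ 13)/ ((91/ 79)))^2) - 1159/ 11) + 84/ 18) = -7585925405/ 46183137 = -164.26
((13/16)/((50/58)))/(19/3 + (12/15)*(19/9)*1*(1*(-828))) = -1131/1670480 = -0.00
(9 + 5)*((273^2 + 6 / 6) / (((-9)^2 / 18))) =2086840 / 9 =231871.11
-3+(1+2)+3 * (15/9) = 5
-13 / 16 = -0.81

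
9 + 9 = 18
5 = 5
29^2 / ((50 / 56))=941.92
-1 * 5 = -5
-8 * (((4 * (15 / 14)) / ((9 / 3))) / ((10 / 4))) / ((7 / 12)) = -384 / 49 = -7.84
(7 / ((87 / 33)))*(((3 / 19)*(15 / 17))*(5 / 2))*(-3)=-51975 / 18734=-2.77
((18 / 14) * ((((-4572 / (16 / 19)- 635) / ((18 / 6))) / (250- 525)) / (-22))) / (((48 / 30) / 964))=-17537811 / 67760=-258.82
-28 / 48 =-7 / 12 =-0.58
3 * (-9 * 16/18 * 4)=-96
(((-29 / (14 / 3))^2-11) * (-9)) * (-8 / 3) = 32478 / 49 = 662.82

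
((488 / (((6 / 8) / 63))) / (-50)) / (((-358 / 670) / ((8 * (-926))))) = -10172902656 / 895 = -11366371.68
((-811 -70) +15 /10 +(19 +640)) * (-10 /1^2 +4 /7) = 2079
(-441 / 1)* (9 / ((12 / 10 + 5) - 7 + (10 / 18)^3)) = 14467005 / 2291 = 6314.71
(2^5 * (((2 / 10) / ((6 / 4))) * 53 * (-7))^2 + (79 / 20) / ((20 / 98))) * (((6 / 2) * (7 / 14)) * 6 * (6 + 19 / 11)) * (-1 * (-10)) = 54469245.25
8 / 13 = 0.62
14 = 14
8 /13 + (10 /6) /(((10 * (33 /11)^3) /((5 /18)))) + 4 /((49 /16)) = 3572369 /1857492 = 1.92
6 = 6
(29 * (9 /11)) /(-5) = -261 /55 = -4.75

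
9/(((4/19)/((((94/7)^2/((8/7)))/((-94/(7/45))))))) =-893/80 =-11.16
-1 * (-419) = 419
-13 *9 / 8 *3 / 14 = -3.13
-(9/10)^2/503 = -81/50300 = -0.00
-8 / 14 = -4 / 7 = -0.57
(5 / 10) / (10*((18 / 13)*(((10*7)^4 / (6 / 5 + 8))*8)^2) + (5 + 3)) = 6877 / 83013134400000110032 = 0.00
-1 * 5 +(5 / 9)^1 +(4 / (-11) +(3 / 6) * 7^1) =-1.31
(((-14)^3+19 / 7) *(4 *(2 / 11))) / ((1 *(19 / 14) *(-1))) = 307024 / 209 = 1469.01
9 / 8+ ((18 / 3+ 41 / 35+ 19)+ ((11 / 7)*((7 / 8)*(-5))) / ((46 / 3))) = 345803 / 12880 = 26.85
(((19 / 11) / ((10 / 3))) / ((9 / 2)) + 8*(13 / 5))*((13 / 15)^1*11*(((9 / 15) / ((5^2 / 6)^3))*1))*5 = 3230136 / 390625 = 8.27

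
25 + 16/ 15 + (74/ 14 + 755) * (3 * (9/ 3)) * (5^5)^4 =68518638610839846487/ 105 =652558462960379490.35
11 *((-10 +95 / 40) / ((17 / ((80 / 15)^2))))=-21472 / 153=-140.34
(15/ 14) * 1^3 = 15/ 14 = 1.07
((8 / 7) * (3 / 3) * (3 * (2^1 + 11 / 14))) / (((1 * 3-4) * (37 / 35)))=-2340 / 259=-9.03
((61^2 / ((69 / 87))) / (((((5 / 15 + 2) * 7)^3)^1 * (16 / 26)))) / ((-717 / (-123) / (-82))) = -63669655179 / 2586866212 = -24.61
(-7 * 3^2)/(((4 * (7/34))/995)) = -152235/2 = -76117.50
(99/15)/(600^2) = 11/600000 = 0.00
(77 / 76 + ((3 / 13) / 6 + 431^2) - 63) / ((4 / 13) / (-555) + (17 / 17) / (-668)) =-17004978400155 / 187853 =-90522793.89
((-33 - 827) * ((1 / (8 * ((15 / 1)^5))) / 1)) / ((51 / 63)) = -301 / 1721250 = -0.00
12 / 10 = 6 / 5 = 1.20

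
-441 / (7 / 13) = -819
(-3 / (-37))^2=9 / 1369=0.01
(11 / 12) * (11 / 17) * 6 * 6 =363 / 17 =21.35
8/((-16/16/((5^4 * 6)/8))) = -3750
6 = 6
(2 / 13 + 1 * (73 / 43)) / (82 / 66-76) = -34155 / 1379053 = -0.02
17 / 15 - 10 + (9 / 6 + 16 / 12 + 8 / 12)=-161 / 30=-5.37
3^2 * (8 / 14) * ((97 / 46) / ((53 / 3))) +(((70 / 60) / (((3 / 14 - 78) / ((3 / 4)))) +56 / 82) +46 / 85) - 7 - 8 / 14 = -744151596317 / 129536571780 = -5.74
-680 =-680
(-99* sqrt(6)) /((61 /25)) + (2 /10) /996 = 1 /4980-2475* sqrt(6) /61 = -99.38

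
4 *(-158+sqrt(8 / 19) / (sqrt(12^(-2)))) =-632+96 *sqrt(38) / 19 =-600.85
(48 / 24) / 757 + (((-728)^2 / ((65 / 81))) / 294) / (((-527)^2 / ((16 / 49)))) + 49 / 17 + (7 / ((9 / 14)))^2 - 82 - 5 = 143756417066504 / 4172229727785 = 34.46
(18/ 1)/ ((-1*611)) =-18/ 611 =-0.03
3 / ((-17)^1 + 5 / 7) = -7 / 38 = -0.18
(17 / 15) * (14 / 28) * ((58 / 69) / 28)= 493 / 28980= 0.02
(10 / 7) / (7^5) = 10 / 117649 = 0.00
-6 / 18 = -1 / 3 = -0.33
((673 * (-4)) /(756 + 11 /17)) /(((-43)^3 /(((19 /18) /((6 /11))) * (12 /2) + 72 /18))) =6429842 /9204286869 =0.00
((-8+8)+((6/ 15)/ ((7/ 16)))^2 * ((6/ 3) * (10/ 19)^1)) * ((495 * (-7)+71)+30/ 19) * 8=-23880.31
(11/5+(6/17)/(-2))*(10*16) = 5504/17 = 323.76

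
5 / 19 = 0.26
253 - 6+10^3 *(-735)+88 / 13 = -9551701 / 13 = -734746.23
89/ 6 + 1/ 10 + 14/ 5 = 266/ 15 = 17.73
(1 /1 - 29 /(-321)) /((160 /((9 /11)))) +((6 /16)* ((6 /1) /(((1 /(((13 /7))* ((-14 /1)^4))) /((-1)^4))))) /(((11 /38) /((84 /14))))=62658296169 /18832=3327224.73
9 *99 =891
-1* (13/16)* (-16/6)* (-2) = -13/3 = -4.33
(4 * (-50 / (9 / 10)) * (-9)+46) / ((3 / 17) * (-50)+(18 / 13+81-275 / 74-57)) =33460284 / 210065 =159.29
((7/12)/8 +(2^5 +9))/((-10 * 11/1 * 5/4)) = -3943/13200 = -0.30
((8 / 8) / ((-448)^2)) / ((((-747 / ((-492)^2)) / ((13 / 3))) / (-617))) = 13483301 / 3123456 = 4.32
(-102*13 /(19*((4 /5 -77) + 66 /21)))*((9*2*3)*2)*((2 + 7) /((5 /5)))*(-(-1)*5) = 225552600 /48583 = 4642.62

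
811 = 811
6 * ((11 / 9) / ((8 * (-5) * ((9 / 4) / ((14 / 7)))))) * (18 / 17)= -44 / 255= -0.17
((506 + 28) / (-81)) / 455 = -178 / 12285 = -0.01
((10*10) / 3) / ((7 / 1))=100 / 21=4.76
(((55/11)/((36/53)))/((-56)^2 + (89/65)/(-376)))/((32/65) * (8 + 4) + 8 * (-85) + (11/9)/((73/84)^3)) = -20470998455375/5862585381342443244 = -0.00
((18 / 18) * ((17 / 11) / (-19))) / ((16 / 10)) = -85 / 1672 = -0.05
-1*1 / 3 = -1 / 3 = -0.33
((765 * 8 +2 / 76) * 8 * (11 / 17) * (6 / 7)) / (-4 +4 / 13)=-4750889 / 646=-7354.32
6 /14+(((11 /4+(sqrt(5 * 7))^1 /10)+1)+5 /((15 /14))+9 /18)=sqrt(35) /10+785 /84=9.94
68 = 68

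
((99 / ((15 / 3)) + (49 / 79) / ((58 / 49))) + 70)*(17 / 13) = 35178491 / 297830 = 118.12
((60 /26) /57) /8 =5 /988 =0.01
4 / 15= 0.27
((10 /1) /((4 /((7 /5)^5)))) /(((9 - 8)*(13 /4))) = 33614 /8125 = 4.14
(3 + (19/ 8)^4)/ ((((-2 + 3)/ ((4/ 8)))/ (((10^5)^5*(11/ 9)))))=1914915771484375000000000000/ 9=212768419053819444444444400.00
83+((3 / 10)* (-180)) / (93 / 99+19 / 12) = 2279 / 37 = 61.59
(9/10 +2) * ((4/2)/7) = 29/35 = 0.83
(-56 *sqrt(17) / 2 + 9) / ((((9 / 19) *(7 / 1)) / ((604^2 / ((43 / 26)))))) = 180219104 / 301-720876416 *sqrt(17) / 387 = -7081496.98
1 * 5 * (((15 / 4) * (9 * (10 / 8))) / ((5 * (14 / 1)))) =675 / 224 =3.01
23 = 23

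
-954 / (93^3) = -106 / 89373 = -0.00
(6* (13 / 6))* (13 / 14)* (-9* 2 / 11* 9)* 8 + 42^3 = 5595264 / 77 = 72665.77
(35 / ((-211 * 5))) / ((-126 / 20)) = 10 / 1899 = 0.01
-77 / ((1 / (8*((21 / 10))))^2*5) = -543312 / 125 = -4346.50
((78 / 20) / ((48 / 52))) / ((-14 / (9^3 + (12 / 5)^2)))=-3104361 / 14000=-221.74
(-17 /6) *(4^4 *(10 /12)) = -5440 /9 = -604.44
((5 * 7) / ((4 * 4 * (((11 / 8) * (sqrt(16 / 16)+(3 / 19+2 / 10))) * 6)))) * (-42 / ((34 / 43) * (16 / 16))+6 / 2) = -236075 / 24123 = -9.79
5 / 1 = 5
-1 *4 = -4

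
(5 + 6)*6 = 66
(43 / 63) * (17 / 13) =731 / 819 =0.89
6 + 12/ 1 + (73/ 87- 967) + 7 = -81881/ 87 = -941.16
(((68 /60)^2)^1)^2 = 83521 /50625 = 1.65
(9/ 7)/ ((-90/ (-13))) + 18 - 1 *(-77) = 6663/ 70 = 95.19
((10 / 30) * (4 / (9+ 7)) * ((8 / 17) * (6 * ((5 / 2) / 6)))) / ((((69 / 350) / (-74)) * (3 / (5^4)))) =-80937500 / 10557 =-7666.71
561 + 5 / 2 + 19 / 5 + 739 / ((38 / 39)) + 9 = 126801 / 95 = 1334.75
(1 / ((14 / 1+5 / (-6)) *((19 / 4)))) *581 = 13944 / 1501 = 9.29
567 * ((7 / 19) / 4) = 3969 / 76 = 52.22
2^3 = 8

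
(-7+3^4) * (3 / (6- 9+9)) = 37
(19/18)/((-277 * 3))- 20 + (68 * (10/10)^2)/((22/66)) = 2752253/14958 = 184.00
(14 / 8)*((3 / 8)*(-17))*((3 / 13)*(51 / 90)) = -6069 / 4160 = -1.46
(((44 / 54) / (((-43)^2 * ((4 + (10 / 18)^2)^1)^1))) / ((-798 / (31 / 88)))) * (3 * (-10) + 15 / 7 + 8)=4309 / 4806201848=0.00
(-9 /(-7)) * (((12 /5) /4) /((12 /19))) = 1.22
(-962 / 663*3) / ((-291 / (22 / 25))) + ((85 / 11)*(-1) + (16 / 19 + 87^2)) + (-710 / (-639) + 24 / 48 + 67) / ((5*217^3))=11984024302939682731 / 1584742324784850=7562.13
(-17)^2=289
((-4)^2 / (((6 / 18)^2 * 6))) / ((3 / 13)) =104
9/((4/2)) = 9/2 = 4.50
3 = 3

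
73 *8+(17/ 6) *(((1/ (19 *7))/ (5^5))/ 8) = 11650800017/ 19950000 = 584.00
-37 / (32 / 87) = -3219 / 32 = -100.59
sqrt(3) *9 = 9 *sqrt(3) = 15.59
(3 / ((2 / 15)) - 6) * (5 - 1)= 66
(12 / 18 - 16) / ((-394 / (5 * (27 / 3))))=345 / 197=1.75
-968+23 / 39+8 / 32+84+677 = -32161 / 156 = -206.16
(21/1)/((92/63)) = 1323/92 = 14.38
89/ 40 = 2.22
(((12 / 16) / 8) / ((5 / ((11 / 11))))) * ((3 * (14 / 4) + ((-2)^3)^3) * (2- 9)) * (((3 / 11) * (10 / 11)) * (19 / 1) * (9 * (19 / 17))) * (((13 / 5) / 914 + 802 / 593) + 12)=437085584496477 / 10493158720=41654.34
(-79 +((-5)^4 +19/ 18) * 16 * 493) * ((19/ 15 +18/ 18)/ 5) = 60444146/ 27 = 2238672.07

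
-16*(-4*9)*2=1152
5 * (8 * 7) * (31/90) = 868/9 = 96.44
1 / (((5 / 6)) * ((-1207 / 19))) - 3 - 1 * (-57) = 325776 / 6035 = 53.98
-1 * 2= -2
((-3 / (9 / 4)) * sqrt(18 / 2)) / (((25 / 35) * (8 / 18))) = -63 / 5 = -12.60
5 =5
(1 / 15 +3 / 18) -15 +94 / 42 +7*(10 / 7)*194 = 134923 / 70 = 1927.47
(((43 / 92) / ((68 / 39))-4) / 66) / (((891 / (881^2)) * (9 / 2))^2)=-14064837438761587 / 6637753359864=-2118.92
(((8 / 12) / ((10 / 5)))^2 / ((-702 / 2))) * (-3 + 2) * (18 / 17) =2 / 5967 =0.00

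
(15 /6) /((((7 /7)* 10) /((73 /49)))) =73 /196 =0.37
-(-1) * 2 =2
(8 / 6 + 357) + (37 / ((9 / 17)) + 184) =5510 / 9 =612.22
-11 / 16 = -0.69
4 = 4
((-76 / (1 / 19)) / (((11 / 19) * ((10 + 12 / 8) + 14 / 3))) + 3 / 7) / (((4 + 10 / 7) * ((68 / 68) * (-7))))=1149111 / 283822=4.05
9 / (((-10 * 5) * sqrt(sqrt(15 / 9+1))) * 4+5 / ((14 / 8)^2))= 9 / (80 / 49- 200 * 6^(3 / 4) / 3)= -0.04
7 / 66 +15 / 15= 73 / 66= 1.11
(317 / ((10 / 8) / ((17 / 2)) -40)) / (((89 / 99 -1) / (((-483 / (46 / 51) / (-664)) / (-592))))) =-571390281 / 5326342400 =-0.11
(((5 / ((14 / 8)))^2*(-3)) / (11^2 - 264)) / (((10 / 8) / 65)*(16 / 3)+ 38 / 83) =149400 / 488873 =0.31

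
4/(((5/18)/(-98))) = -7056/5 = -1411.20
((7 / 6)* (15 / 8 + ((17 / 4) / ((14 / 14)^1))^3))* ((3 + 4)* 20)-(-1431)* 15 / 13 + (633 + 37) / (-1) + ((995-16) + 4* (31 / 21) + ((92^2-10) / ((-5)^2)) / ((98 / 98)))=1102836573 / 72800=15148.85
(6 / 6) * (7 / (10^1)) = 7 / 10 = 0.70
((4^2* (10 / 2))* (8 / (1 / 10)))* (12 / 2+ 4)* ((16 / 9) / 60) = 51200 / 27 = 1896.30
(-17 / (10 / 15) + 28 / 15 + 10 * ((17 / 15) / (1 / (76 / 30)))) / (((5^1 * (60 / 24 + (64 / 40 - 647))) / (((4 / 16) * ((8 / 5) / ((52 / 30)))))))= -457 / 1253655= -0.00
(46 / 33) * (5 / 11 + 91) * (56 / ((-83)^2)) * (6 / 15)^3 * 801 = 5535350016 / 104196125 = 53.12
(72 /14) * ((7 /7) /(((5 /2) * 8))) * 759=6831 /35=195.17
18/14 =9/7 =1.29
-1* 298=-298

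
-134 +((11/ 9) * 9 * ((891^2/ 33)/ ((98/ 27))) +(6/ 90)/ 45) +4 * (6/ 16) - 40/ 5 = 2406766549/ 33075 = 72766.94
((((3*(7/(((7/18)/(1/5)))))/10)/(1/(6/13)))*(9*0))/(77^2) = 0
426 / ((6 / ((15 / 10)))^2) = 213 / 8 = 26.62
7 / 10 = 0.70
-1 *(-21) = 21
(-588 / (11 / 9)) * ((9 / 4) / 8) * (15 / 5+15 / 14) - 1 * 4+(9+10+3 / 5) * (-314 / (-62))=-12429519 / 27280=-455.63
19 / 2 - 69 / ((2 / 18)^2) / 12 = -1825 / 4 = -456.25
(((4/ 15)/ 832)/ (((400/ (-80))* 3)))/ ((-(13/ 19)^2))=0.00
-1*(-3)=3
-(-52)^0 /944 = -1 /944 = -0.00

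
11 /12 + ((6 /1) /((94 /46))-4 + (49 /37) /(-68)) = -14779 /88689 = -0.17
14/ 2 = 7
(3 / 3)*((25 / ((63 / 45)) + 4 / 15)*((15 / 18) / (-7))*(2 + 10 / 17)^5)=-156917787136 / 626156937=-250.60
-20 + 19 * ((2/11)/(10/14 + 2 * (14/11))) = -4754/251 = -18.94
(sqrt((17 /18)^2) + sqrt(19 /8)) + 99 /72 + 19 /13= sqrt(38) /4 + 3539 /936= 5.32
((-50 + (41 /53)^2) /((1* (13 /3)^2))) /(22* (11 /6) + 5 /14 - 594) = 52454682 /11032041319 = 0.00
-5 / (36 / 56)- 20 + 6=-196 / 9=-21.78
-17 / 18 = -0.94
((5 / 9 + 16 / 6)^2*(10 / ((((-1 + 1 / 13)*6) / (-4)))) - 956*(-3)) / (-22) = -2145437 / 16038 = -133.77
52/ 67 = 0.78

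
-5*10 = -50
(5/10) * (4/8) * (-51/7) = -51/28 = -1.82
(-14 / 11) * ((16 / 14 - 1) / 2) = -1 / 11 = -0.09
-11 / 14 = -0.79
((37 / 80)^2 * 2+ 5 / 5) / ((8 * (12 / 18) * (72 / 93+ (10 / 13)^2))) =71810973 / 366387200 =0.20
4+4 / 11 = 48 / 11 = 4.36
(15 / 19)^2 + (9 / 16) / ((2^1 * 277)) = 1997649 / 3199904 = 0.62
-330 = -330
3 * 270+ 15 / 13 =10545 / 13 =811.15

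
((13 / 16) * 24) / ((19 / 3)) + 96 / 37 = 7977 / 1406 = 5.67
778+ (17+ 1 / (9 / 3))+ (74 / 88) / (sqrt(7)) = 37 * sqrt(7) / 308+ 2386 / 3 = 795.65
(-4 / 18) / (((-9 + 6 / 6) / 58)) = 29 / 18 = 1.61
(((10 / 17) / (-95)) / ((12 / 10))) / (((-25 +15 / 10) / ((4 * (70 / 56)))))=50 / 45543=0.00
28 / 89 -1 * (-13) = 13.31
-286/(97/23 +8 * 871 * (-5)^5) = 6578/500824903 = 0.00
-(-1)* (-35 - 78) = -113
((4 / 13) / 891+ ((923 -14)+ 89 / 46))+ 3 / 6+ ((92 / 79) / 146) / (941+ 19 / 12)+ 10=16012701764601875 / 17378002131633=921.44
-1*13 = -13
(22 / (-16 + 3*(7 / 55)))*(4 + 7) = -13310 / 859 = -15.49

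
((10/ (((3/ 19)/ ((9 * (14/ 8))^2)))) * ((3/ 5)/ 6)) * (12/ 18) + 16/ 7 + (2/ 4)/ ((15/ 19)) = 882247/ 840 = 1050.29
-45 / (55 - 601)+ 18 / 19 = 3561 / 3458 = 1.03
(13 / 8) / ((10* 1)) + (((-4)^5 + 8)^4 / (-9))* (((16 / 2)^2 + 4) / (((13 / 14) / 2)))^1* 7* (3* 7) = -7952942506552851973 / 3120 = -2549020034151555.12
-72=-72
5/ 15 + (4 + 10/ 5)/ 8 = 13/ 12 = 1.08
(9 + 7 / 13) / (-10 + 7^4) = 124 / 31083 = 0.00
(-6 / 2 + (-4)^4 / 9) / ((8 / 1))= 229 / 72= 3.18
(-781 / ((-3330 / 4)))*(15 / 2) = 781 / 111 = 7.04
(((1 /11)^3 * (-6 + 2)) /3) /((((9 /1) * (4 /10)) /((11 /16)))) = -5 /26136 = -0.00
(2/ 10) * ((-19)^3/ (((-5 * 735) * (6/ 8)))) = 27436/ 55125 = 0.50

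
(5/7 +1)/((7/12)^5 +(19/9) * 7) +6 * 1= 158133606/25857937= 6.12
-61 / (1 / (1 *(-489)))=29829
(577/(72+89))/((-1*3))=-577/483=-1.19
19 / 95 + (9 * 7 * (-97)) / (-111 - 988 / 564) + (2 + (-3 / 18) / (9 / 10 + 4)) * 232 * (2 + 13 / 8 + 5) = 15534614367 / 3895010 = 3988.34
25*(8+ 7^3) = 8775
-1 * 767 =-767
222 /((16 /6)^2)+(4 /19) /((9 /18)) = 31.64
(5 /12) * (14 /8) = 35 /48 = 0.73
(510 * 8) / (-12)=-340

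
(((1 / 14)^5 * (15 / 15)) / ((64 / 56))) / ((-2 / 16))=-1 / 76832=-0.00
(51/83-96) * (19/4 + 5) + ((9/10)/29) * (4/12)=-44770137/48140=-930.00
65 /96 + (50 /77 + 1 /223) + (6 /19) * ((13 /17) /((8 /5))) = 1.48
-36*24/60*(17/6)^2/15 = -578/75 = -7.71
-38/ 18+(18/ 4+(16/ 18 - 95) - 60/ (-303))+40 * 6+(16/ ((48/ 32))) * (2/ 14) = 1908895/ 12726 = 150.00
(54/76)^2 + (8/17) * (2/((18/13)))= 261713/220932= 1.18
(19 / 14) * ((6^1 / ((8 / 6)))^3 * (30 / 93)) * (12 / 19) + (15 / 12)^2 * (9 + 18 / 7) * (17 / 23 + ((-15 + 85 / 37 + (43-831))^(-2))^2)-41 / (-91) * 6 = 32999141118583640390618013 / 799729246784229453456128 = 41.26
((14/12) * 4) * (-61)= -854/3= -284.67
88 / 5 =17.60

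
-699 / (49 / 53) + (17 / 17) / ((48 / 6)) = -296327 / 392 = -755.94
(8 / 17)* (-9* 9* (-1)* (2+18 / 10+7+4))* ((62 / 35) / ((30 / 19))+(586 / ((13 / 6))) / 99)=4624602768 / 2127125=2174.11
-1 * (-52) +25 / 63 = 3301 / 63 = 52.40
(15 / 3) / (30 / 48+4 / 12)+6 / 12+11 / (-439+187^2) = 2270474 / 397095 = 5.72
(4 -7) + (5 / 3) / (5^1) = -8 / 3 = -2.67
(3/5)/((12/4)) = 1/5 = 0.20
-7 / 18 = -0.39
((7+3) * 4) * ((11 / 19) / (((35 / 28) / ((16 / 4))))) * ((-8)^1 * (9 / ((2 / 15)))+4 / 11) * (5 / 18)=-1899520 / 171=-11108.30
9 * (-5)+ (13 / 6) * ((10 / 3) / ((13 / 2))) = -395 / 9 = -43.89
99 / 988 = 0.10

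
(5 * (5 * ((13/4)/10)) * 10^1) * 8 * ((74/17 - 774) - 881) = -1072920.59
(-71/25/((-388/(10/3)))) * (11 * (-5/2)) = -781/1164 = -0.67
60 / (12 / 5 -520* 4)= -75 / 2597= -0.03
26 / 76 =13 / 38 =0.34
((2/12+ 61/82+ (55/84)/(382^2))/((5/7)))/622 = 152539973/74427076960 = 0.00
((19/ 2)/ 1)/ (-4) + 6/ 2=5/ 8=0.62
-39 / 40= -0.98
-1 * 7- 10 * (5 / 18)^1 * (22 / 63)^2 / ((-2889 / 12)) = -240746861 / 34399323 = -7.00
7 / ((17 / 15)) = 105 / 17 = 6.18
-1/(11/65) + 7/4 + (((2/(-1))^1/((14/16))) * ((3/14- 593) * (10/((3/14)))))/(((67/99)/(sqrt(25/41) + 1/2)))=963926013/20636 + 219093600 * sqrt(41)/19229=119667.55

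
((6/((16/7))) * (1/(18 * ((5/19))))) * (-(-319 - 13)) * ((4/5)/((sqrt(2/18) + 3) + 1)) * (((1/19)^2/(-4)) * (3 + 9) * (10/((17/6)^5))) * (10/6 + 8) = -262035648/1753523395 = -0.15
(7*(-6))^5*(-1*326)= 42605341632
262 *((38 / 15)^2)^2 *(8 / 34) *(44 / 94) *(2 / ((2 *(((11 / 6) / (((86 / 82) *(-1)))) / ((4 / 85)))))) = -1503433099264 / 46988690625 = -32.00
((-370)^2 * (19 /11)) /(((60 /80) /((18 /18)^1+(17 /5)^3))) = 190608608 /15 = 12707240.53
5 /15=1 /3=0.33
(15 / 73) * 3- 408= -29739 / 73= -407.38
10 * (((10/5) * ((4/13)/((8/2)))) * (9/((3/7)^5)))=336140/351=957.66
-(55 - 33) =-22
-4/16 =-1/4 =-0.25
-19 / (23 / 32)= -608 / 23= -26.43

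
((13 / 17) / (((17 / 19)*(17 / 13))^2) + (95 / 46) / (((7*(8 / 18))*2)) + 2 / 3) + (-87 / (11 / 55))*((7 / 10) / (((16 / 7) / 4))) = -5829967233061 / 10972654896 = -531.32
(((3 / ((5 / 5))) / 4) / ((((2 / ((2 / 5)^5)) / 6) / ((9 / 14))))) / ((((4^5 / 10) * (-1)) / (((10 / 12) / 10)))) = -27 / 2240000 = -0.00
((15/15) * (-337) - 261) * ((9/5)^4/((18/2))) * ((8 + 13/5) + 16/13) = -25787646/3125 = -8252.05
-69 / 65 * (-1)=69 / 65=1.06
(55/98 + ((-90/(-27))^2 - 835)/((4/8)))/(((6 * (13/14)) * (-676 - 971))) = 1452845/8093358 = 0.18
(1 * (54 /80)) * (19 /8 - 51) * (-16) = 525.15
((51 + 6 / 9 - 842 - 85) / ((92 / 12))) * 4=-10504 / 23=-456.70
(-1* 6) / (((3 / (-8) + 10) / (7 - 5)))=-96 / 77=-1.25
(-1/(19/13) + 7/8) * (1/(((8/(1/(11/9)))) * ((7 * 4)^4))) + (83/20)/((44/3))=0.28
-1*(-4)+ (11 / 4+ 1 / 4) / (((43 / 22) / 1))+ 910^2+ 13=35609097 / 43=828118.53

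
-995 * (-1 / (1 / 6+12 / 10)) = 29850 / 41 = 728.05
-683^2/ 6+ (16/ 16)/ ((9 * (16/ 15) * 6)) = -22391467/ 288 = -77748.15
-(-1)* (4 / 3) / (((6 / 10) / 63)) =140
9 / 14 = 0.64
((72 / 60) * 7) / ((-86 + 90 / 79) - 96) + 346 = 12357461 / 35720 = 345.95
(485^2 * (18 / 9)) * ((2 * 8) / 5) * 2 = 3010880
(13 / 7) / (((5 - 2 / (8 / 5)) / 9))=156 / 35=4.46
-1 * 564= -564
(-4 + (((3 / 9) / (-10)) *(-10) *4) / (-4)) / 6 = -13 / 18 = -0.72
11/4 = 2.75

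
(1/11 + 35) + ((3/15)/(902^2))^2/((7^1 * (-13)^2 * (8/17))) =5495858087585465617/156617717521865600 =35.09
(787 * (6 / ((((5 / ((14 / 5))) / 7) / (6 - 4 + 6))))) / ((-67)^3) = -3702048 / 7519075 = -0.49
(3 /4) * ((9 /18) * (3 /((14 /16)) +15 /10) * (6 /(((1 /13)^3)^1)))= 1364337 /56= 24363.16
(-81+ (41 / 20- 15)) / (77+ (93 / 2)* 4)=-1879 / 5260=-0.36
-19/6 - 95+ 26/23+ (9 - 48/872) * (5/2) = -561622/7521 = -74.67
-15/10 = -1.50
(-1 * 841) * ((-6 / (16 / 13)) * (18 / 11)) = 295191 / 44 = 6708.89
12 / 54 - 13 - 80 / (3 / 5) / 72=-395 / 27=-14.63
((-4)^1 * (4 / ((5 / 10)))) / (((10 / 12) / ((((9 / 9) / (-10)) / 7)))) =96 / 175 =0.55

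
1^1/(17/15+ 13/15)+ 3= 7/2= 3.50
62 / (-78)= -31 / 39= -0.79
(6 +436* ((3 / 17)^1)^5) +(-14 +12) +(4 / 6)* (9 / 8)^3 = 5.02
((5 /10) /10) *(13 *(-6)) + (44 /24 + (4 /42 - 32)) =-33.97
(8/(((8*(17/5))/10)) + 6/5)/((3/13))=4576/255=17.95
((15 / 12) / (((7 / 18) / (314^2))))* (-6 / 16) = -3327615 / 28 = -118843.39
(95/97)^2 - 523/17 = -4767482/159953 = -29.81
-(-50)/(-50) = -1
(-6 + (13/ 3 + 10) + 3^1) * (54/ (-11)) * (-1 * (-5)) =-3060/ 11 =-278.18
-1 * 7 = -7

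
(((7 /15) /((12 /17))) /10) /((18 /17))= 2023 /32400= 0.06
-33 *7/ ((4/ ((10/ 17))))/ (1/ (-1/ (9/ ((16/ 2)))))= 1540/ 51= 30.20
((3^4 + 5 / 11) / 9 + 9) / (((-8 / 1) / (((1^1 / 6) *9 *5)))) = -8935 / 528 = -16.92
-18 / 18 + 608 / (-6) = -307 / 3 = -102.33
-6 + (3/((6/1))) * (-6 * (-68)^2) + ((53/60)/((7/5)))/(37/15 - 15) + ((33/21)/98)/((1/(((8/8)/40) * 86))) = -17898199503/1289680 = -13878.02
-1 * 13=-13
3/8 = 0.38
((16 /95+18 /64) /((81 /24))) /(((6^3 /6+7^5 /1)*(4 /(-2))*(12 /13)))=-17771 /4147420320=-0.00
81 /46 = 1.76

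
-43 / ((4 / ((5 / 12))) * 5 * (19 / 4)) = -43 / 228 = -0.19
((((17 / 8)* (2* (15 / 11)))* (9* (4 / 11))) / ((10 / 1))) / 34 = 27 / 484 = 0.06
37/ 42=0.88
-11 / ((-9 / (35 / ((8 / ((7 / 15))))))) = 539 / 216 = 2.50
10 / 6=5 / 3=1.67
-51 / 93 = -17 / 31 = -0.55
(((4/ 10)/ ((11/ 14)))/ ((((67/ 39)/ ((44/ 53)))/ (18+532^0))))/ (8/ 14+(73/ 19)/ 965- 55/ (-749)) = 16281744024/ 2260080113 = 7.20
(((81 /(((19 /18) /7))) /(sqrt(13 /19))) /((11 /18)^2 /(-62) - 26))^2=42032432808624384 /67409057330407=623.54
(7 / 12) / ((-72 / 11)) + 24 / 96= 139 / 864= 0.16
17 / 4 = 4.25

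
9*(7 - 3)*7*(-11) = -2772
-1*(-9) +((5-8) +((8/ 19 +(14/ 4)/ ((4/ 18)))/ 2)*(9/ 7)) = 17445/ 1064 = 16.40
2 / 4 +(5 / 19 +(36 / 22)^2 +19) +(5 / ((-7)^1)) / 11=720191 / 32186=22.38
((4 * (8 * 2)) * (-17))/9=-1088/9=-120.89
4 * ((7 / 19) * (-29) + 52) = 3140 / 19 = 165.26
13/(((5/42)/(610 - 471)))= 75894/5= 15178.80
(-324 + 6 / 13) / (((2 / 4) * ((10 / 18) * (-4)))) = 18927 / 65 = 291.18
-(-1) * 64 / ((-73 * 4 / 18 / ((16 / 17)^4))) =-18874368 / 6097033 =-3.10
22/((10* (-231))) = -1/105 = -0.01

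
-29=-29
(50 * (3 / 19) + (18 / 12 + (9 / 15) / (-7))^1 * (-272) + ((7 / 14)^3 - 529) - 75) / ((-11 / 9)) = 46954287 / 58520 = 802.36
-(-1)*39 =39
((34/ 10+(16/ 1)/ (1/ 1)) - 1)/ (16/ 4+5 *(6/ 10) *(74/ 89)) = 4094/ 1445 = 2.83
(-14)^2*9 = 1764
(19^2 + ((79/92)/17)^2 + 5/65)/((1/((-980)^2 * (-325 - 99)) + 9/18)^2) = 118996910161034421640320000/82389693543496657958653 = 1444.32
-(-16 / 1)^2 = -256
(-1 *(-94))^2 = 8836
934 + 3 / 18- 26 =908.17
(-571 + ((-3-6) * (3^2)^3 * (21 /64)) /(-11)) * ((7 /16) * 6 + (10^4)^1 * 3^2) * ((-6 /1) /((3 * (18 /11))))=63410569421 /1536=41282922.80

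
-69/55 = -1.25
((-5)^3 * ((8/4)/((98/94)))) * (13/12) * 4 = -152750/147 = -1039.12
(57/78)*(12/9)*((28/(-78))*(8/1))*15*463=-9852640/507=-19433.21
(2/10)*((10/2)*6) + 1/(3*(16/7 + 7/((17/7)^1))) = 6.06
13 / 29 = 0.45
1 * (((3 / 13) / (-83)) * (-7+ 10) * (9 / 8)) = -81 / 8632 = -0.01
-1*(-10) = 10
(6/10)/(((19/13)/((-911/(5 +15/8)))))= -284232/5225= -54.40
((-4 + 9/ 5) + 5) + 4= 34/ 5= 6.80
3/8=0.38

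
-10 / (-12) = 5 / 6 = 0.83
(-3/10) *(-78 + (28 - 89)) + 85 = 1267/10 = 126.70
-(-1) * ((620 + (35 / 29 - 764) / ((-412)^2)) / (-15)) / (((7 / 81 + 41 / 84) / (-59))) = 34032573213849 / 8017645660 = 4244.71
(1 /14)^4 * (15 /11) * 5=75 /422576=0.00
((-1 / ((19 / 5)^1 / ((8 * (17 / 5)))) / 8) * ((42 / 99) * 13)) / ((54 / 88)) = -12376 / 1539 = -8.04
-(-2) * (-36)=-72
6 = 6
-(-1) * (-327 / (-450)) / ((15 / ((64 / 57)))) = 3488 / 64125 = 0.05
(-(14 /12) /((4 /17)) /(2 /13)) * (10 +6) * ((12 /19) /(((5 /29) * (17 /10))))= -21112 /19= -1111.16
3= 3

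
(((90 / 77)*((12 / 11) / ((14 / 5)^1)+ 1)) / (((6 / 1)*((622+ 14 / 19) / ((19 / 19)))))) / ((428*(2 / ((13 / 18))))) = 1235 / 3367292544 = 0.00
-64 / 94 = -32 / 47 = -0.68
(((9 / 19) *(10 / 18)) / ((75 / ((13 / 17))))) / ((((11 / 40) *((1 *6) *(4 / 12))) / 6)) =104 / 3553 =0.03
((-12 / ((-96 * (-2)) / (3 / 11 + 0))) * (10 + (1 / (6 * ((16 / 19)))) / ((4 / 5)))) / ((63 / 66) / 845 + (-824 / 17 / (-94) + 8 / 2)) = -2656734925 / 68699646976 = -0.04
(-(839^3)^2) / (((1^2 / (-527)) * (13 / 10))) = 1838156059313389524470 / 13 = 141396619947183809574.62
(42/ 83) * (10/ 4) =105/ 83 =1.27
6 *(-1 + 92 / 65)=162 / 65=2.49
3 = 3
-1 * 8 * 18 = -144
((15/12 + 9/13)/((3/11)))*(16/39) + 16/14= 43276/10647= 4.06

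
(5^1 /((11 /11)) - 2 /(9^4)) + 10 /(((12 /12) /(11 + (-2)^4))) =1804273 /6561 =275.00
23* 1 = 23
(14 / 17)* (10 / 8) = 35 / 34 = 1.03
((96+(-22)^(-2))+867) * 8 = 932186 / 121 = 7704.02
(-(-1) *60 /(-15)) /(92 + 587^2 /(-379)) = 1516 /309701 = 0.00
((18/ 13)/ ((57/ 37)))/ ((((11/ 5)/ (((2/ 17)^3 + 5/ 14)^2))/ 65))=1689848262975/ 494385688258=3.42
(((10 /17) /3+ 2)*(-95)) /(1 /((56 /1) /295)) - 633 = -2023865 /3009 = -672.60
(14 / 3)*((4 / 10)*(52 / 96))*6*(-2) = -182 / 15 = -12.13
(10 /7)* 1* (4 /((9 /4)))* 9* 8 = 1280 /7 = 182.86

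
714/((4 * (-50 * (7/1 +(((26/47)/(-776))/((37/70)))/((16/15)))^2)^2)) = 0.00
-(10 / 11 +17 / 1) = -197 / 11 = -17.91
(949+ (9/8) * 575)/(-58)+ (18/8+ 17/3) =-19.60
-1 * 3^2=-9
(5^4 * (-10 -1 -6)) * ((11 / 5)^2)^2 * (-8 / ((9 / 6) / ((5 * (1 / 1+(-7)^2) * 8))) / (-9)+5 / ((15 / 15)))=-7998305095 / 27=-296233522.04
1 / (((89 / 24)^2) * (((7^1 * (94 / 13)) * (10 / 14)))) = 3744 / 1861435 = 0.00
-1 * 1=-1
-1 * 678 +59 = -619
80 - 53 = 27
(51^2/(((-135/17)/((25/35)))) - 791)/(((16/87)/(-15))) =2340735/28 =83597.68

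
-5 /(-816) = 5 /816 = 0.01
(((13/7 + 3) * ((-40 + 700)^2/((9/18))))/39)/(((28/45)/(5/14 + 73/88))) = 922704750/4459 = 206930.87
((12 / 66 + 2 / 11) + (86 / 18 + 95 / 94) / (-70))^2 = 33493758169 / 424348016400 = 0.08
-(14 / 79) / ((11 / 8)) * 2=-224 / 869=-0.26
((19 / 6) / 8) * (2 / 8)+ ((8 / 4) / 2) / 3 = 83 / 192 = 0.43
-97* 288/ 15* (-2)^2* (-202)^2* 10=-3039734784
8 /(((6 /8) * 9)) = 1.19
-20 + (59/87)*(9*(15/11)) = -3725/319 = -11.68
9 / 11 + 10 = 119 / 11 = 10.82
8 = 8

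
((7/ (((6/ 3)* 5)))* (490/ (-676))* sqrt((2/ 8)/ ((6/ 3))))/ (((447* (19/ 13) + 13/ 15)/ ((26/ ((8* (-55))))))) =1029* sqrt(2)/ 89805056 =0.00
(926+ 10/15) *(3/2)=1390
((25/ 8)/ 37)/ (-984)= -25/ 291264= -0.00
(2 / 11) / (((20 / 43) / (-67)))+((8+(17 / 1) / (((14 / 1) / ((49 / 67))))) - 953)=-3575566 / 3685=-970.30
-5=-5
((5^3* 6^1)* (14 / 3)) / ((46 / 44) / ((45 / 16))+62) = 866250 / 15437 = 56.12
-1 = -1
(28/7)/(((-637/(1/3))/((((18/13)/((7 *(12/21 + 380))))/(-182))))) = 1/167292762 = 0.00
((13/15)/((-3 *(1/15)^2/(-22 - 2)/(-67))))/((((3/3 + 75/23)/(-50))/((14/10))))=12019800/7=1717114.29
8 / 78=4 / 39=0.10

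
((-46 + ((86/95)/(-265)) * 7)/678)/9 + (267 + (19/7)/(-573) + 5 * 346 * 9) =1626356216750438/102693532725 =15836.99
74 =74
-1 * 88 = -88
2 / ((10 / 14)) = 14 / 5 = 2.80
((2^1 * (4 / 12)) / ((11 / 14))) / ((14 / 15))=10 / 11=0.91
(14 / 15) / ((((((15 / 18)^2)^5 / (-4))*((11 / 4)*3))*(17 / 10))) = -3009871872 / 1826171875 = -1.65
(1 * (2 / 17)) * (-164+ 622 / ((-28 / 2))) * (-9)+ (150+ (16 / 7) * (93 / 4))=50436 / 119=423.83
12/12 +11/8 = 19/8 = 2.38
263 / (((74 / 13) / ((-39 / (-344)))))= 133341 / 25456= 5.24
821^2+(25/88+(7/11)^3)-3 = 7177162393/10648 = 674038.54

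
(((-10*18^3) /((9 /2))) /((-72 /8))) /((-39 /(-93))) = 44640 /13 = 3433.85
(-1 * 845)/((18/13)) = -10985/18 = -610.28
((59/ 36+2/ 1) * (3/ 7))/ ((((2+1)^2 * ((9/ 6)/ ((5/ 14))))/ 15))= 0.62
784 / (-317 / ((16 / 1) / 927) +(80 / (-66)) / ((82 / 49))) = -0.04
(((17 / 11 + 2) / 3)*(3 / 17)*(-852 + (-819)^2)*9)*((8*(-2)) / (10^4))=-235138059 / 116875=-2011.88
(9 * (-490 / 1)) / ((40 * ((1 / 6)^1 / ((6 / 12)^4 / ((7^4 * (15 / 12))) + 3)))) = -3889647 / 1960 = -1984.51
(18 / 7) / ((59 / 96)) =1728 / 413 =4.18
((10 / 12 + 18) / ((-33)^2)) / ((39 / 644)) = 36386 / 127413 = 0.29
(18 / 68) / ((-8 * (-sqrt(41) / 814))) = 3663 * sqrt(41) / 5576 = 4.21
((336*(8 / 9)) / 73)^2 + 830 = 40610446 / 47961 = 846.74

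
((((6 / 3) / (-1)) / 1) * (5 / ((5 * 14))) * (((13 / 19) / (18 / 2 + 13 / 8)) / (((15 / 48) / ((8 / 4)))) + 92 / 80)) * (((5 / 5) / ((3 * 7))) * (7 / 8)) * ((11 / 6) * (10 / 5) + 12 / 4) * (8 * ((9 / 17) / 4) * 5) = -50457 / 153748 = -0.33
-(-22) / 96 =11 / 48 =0.23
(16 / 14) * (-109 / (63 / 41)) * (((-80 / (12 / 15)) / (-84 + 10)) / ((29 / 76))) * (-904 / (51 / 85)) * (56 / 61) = 4912610816000 / 12370617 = 397119.30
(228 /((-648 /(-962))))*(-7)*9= -63973 /3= -21324.33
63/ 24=21/ 8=2.62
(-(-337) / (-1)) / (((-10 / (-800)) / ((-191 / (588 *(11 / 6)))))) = 2574680 / 539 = 4776.77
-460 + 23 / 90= -41377 / 90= -459.74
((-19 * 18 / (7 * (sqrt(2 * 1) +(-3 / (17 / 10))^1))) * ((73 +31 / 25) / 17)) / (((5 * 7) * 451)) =5395392 * sqrt(2) / 444742375 +1904256 / 88948475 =0.04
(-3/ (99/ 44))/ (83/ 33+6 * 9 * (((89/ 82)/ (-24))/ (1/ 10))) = 7216/ 118553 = 0.06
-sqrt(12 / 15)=-0.89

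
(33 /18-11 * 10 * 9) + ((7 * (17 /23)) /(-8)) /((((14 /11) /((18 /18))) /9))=-1095985 /1104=-992.74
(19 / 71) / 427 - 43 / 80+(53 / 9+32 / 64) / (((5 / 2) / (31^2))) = 53596013081 / 21828240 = 2455.35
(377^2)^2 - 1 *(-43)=20200652684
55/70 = 11/14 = 0.79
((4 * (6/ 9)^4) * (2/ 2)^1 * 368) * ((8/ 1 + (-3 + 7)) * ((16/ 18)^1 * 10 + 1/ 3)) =7819264/ 243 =32178.04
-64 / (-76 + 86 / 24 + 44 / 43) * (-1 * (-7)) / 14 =16512 / 36839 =0.45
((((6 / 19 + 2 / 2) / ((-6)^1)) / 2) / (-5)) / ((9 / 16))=20 / 513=0.04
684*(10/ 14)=3420/ 7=488.57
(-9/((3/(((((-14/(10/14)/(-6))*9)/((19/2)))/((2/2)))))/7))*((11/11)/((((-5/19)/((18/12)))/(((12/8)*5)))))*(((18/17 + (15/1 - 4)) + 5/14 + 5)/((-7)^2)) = 67149/68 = 987.49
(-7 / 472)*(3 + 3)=-21 / 236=-0.09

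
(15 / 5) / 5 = 3 / 5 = 0.60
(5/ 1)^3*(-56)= -7000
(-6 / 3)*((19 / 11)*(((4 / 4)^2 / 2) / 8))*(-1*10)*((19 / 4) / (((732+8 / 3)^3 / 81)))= 10935 / 5219636224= 0.00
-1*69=-69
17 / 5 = 3.40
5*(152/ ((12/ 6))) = 380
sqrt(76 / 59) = 2 * sqrt(1121) / 59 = 1.13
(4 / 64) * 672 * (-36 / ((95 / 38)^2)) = -6048 / 25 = -241.92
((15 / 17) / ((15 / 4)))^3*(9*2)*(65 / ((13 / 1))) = 5760 / 4913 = 1.17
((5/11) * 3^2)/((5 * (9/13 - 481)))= -117/68684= -0.00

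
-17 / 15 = -1.13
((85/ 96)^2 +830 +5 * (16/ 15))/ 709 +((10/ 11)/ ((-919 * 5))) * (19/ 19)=77883418325/ 66053661696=1.18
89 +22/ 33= 89.67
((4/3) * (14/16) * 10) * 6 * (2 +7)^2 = 5670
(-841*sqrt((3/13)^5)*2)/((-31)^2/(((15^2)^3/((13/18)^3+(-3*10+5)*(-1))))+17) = -1005619232250000*sqrt(39)/2481411207207049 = -2.53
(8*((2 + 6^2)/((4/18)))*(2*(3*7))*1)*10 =574560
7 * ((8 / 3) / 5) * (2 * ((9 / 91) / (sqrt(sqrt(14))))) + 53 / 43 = 24 * 14^(3 / 4) / 455 + 53 / 43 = 1.61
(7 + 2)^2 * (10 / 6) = 135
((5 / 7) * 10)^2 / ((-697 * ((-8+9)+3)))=-625 / 34153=-0.02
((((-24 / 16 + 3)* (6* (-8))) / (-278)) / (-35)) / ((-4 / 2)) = 18 / 4865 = 0.00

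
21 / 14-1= 1 / 2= 0.50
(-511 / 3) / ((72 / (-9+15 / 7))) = 146 / 9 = 16.22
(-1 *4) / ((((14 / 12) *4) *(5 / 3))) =-18 / 35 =-0.51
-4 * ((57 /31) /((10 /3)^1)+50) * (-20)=4044.13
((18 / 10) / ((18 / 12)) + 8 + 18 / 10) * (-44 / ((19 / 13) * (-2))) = 3146 / 19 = 165.58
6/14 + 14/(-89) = 169/623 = 0.27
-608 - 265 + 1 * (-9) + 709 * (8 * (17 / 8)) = 11171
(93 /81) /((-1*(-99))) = 31 /2673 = 0.01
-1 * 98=-98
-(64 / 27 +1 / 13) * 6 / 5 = -1718 / 585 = -2.94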